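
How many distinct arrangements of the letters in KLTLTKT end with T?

90

With the last slot taken by T, it remains to arrange the other 6 letters (KLLTKT).
Those 6 letters have K appearing twice, L appearing twice, and T appearing twice, giving (6)!/(2!·2!·2!) = 90.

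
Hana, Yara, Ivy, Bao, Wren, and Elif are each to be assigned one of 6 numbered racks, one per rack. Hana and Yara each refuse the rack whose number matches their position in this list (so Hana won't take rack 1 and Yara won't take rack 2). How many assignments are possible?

504

Let Aᵢ (for i ∈ {1, 2}) be the placements that put person i in their forbidden rack. Any j of these fix j positions, leaving (6−j)! ways to fill the rest, and there are C(2,j) ways to pick which j.
By inclusion–exclusion, the number of valid placements is Σ_{j=0}^{2} (−1)^j C(2,j)·(6−j)!.
Computing: 720 − 240 + 24 = 504.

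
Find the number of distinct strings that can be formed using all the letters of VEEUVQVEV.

Letter multiplicities in VEEUVQVEV: E×3, Q×1, U×1, V×4.
Dividing 9! = 362880 by 4!·3! = 144 for the repeated letters gives 2520.

2520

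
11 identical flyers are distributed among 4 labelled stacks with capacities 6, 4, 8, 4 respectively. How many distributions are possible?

155

Ignoring the caps, the number of non-negative solutions to x_1+…+x_4 = 11 is C(14,3) = 364.
Subtract solutions that violate a single cap (substitute x_i' = x_i − (cap_i+1)): x_1 ≥ 7 gives C(7,3) = 35; x_2 ≥ 5 gives C(9,3) = 84; x_3 ≥ 9 gives C(5,3) = 10; x_4 ≥ 5 gives C(9,3) = 84. Together 213.
Add back pairs where two caps are both exceeded: 0 + 0 + 0 + 0 + 4 + 0 = 4.
By inclusion–exclusion the count is 364 − 213 + 4 = 155.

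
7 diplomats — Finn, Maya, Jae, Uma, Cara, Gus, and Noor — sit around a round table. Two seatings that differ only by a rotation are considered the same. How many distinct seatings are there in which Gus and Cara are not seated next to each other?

Without the restriction there are (6)! = 720 seatings.
Seatings with Gus beside Cara: treat them as a block with 2 internal orders, giving 2 × (5)! = 240.
Subtracting, 720 − 240 = 480.

480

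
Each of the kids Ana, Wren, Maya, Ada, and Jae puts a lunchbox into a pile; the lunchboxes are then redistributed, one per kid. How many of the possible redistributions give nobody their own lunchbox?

44

Count assignments avoiding every fixed point. For any j of the 5 kids fixed to their own lunchbox, the other 5−j can be arranged in (5−j)! ways.
By inclusion–exclusion this is Σ_{j=0}^{5} (−1)^j C(5,j)·(5−j)!.
Computing: 120 − 120 + 60 − 20 + 5 − 1 = 44.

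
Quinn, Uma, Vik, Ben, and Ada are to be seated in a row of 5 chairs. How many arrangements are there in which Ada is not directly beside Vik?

Of the 5! = 120 arrangements, those with Ada and Vik adjacent number 2 × 4! = 48 (treat the pair as a block with 2 internal orders).
Complementary counting: 120 − 48 = 72.

72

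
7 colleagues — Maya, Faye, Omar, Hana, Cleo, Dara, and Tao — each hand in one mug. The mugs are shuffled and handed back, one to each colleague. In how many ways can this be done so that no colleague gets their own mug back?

This is the derangement count D_7: permutations of 7 items with no fixed point.
By inclusion–exclusion this is Σ_{j=0}^{7} (−1)^j C(7,j)·(7−j)!.
Computing: 5040 − 5040 + 2520 − 840 + 210 − 42 + 7 − 1 = 1854.

1854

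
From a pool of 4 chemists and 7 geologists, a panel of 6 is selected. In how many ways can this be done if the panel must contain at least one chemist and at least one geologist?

With no constraint there are C(11,6) = 462 possible selections.
Subtract selections that omit an entire group: no chemists → C(7,6) = 7; no geologists → C(4,6) = 0.
Both groups omitted at once is impossible, so 462 − 7 = 455.

455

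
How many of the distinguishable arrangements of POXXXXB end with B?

30

With the last slot taken by B, it remains to arrange the other 6 letters (POXXXX).
Those 6 letters have X appearing 4 times, giving (6)!/(4!) = 30.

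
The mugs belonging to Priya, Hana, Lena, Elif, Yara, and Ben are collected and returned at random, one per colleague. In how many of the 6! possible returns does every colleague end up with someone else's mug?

Count assignments avoiding every fixed point. For any j of the 6 colleagues fixed to their own mug, the other 6−j can be arranged in (6−j)! ways.
By inclusion–exclusion this is Σ_{j=0}^{6} (−1)^j C(6,j)·(6−j)!.
Computing: 720 − 720 + 360 − 120 + 30 − 6 + 1 = 265.

265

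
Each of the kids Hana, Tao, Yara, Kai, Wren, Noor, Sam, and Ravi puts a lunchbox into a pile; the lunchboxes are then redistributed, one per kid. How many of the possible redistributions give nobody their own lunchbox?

14833

This is the derangement count D_8: permutations of 8 items with no fixed point.
By inclusion–exclusion this is Σ_{j=0}^{8} (−1)^j C(8,j)·(8−j)!.
Computing: 40320 − 40320 + 20160 − 6720 + 1680 − 336 + 56 − 8 + 1 = 14833.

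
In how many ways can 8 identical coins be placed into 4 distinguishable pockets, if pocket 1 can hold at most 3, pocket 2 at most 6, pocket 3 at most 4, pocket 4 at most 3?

72

Without the upper bounds there are C(11,3) = 165 ways to split 8 among 4 pockets.
Subtract solutions that violate a single cap (substitute x_i' = x_i − (cap_i+1)): x_1 ≥ 4 gives C(7,3) = 35; x_2 ≥ 7 gives C(4,3) = 4; x_3 ≥ 5 gives C(6,3) = 20; x_4 ≥ 4 gives C(7,3) = 35. Together 94.
Add back pairs where two caps are both exceeded: 0 + 0 + 1 + 0 + 0 + 0 = 1.
By inclusion–exclusion the count is 165 − 94 + 1 = 72.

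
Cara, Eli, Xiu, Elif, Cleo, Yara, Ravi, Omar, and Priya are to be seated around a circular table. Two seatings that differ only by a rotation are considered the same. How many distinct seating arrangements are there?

40320

Fix one person's seat to break rotational symmetry; the remaining 8 people can be arranged in (8)! = 40320 ways.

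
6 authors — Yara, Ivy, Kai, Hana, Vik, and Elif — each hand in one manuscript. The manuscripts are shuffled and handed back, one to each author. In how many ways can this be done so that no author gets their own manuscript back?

265

This is the derangement count D_6: permutations of 6 items with no fixed point.
By inclusion–exclusion this is Σ_{j=0}^{6} (−1)^j C(6,j)·(6−j)!.
Computing: 720 − 720 + 360 − 120 + 30 − 6 + 1 = 265.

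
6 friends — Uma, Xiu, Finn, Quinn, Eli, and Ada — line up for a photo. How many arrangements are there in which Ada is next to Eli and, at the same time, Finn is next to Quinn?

96

Treat {Ada,Eli} as one block (2 orders) and {Finn,Quinn} as another (2 orders).
That leaves 4 units to arrange: 2 × 2 × 4! = 4 × 24 = 96.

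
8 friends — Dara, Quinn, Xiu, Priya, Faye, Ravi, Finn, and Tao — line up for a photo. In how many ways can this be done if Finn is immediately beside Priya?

10080

Treat {Finn, Priya} as a single unit. There are 7 units to order, and the pair itself can be ordered 2 ways.
That gives 2 × 7! = 2 × 5040 = 10080.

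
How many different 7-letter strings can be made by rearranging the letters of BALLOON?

1260

BALLOON has 7 letters with L appearing twice and O appearing twice.
The number of distinct arrangements is 7!/(2!·2!) = 5040/4 = 1260.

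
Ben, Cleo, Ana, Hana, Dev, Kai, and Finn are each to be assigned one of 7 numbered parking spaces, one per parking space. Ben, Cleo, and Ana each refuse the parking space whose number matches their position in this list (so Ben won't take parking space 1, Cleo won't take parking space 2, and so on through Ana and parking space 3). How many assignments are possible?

3216

Let Aᵢ (for i ∈ {1, 2, 3}) be the placements that put person i in their forbidden parking space. Any j of these fix j positions, leaving (7−j)! ways to fill the rest, and there are C(3,j) ways to pick which j.
By inclusion–exclusion, the number of valid placements is Σ_{j=0}^{3} (−1)^j C(3,j)·(7−j)!.
Computing: 5040 − 2160 + 360 − 24 = 3216.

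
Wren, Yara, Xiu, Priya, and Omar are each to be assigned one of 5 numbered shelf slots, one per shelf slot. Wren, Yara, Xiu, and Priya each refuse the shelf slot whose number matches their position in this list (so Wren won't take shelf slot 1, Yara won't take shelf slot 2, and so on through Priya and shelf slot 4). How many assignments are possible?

Let Aᵢ (for 1 ≤ i ≤ 4) be the placements that put person i in their forbidden shelf slot. Any j of these fix j positions, leaving (5−j)! ways to fill the rest, and there are C(4,j) ways to pick which j.
By inclusion–exclusion, the number of valid placements is Σ_{j=0}^{4} (−1)^j C(4,j)·(5−j)!.
Computing: 120 − 96 + 36 − 8 + 1 = 53.

53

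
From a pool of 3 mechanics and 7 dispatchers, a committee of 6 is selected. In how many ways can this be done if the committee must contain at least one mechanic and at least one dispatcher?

Total 6-person selections from all 10: C(10,6) = 210.
Subtract selections that omit an entire group: no mechanics → C(7,6) = 7; no dispatchers → C(3,6) = 0.
Both groups omitted at once is impossible, so 210 − 7 = 203.

203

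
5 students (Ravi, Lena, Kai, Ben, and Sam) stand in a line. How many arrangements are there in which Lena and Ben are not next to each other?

There are 5! = 120 arrangements in all. If Lena and Ben are adjacent, merging them into one block gives 2·(4)! = 48 arrangements.
Complementary counting: 120 − 48 = 72.

72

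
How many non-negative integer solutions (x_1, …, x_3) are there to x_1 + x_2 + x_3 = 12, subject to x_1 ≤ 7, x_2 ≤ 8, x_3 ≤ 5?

38

Ignoring the caps, the number of non-negative solutions to x_1+…+x_3 = 12 is C(14,2) = 91.
Subtract solutions that violate a single cap (substitute x_i' = x_i − (cap_i+1)): x_1 ≥ 8 gives C(6,2) = 15; x_2 ≥ 9 gives C(5,2) = 10; x_3 ≥ 6 gives C(8,2) = 28. Together 53.
No two caps can be exceeded simultaneously, so the pair terms are all 0.
By inclusion–exclusion the count is 91 − 53 + 0 = 38.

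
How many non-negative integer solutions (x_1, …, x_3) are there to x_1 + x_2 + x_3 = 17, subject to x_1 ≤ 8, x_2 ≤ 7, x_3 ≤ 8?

By stars and bars, unrestricted non-negative solutions to x_1+…+x_3 = 17 number C(17+2,2) = 171.
Subtract solutions that violate a single cap (substitute x_i' = x_i − (cap_i+1)): x_1 ≥ 9 gives C(10,2) = 45; x_2 ≥ 8 gives C(11,2) = 55; x_3 ≥ 9 gives C(10,2) = 45. Together 145.
Add back pairs where two caps are both exceeded: 1 + 0 + 1 = 2.
By inclusion–exclusion the count is 171 − 145 + 2 = 28.

28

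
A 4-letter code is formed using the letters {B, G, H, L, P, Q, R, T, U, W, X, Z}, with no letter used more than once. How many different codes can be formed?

With no repetition, fill the 4 letters in order: 12 choices, then 11, down to 9.
That product is 12 × 11 × 10 × 9 = 11880.

11880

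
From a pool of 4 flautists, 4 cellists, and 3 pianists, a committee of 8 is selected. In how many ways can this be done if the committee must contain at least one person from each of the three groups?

With no constraint there are C(11,8) = 165 possible selections.
Selections missing a whole group: no flautists → C(7,8) = 0; no cellists → C(7,8) = 0; no pianists → C(8,8) = 1.
Add back selections omitting two groups (i.e. drawn from a single group): C(4,8) + C(4,8) + C(3,8) = 0.
By inclusion–exclusion: 165 − 1 + 0 = 164.

164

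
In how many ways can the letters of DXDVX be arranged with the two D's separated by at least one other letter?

There are 5!/(2!·2!) = 30 arrangements of DXDVX in total.
Arrangements with the D's together: treat DD as one letter, giving (4)!/(2!) = 12.
Subtracting, 30 − 12 = 18 arrangements keep the D's apart.

18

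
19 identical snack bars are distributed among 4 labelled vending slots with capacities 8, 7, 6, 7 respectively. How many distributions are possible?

By stars and bars, unrestricted non-negative solutions to x_1+…+x_4 = 19 number C(19+3,3) = 1540.
Subtract solutions that violate a single cap (substitute x_i' = x_i − (cap_i+1)): x_1 ≥ 9 gives C(13,3) = 286; x_2 ≥ 8 gives C(14,3) = 364; x_3 ≥ 7 gives C(15,3) = 455; x_4 ≥ 8 gives C(14,3) = 364. Together 1469.
Add back pairs where two caps are both exceeded: 10 + 20 + 10 + 35 + 20 + 35 = 130.
By inclusion–exclusion the count is 1540 − 1469 + 130 = 201.

201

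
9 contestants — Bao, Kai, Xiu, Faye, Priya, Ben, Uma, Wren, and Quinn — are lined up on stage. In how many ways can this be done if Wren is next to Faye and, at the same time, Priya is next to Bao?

Treat {Wren,Faye} as one block (2 orders) and {Priya,Bao} as another (2 orders).
That leaves 7 units to arrange: 2 × 2 × 7! = 4 × 5040 = 20160.

20160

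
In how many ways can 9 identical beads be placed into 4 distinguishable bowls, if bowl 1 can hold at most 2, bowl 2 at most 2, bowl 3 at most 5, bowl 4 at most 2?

By stars and bars, unrestricted non-negative solutions to x_1+…+x_4 = 9 number C(9+3,3) = 220.
Subtract solutions that violate a single cap (substitute x_i' = x_i − (cap_i+1)): x_1 ≥ 3 gives C(9,3) = 84; x_2 ≥ 3 gives C(9,3) = 84; x_3 ≥ 6 gives C(6,3) = 20; x_4 ≥ 3 gives C(9,3) = 84. Together 272.
Add back pairs where two caps are both exceeded: 20 + 1 + 20 + 1 + 20 + 1 = 63.
Subtract triples: 0 + 1 + 0 + 0 = 1.
By inclusion–exclusion the count is 220 − 272 + 63 − 1 = 10.

10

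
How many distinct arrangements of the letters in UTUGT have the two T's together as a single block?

12

Treat the 2 copies of T as a single block. The multiset to arrange is then {TT, G, U, U}, 4 items in all.
That gives (4)!/(2!) = 12 arrangements.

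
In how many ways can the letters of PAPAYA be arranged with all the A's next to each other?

Treat the 3 copies of A as a single block. The multiset to arrange is then {AAA, P, P, Y}, 4 items in all.
That gives (4)!/(2!) = 12 arrangements.

12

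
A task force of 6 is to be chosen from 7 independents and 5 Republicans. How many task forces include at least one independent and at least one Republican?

With no constraint there are C(12,6) = 924 possible selections.
Subtract selections that omit an entire group: no independents → C(5,6) = 0; no Republicans → C(7,6) = 7.
Both groups omitted at once is impossible, so 924 − 7 = 917.

917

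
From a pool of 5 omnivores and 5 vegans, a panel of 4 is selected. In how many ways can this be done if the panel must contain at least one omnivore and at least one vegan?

200

Unrestricted: C(10,4) = 210 ways to pick any 4 of the 10.
Selections missing a whole group: no omnivores → C(5,4) = 5; no vegans → C(5,4) = 5.
Both groups omitted at once is impossible, so 210 − 10 = 200.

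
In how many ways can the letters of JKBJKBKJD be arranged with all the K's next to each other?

420

Treat the 3 copies of K as a single block. The multiset to arrange is then {KKK, B, B, D, J, J, J}, 7 items in all.
That gives (7)!/(3!·2!) = 420 arrangements.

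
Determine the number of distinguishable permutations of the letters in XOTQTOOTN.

The 9 letters of XOTQTOOTN have repeats: O appearing 3 times and T appearing 3 times.
So there are 9! / (3!·3!) = 10080 distinguishable arrangements.

10080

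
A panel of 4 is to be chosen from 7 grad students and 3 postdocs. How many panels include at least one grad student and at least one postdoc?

175

Total 4-person selections from all 10: C(10,4) = 210.
Selections missing a whole group: no grad students → C(3,4) = 0; no postdocs → C(7,4) = 35.
Both groups omitted at once is impossible, so 210 − 35 = 175.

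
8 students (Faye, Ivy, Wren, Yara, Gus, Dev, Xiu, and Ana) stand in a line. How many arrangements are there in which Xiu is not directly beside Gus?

30240

Of the 8! = 40320 arrangements, those with Xiu and Gus adjacent number 2 × 7! = 10080 (treat the pair as a block with 2 internal orders).
Complementary counting: 40320 − 10080 = 30240.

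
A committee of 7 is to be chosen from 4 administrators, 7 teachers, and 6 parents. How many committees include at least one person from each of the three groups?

17283

Total 7-person selections from all 17: C(17,7) = 19448.
Selections missing a whole group: no administrators → C(13,7) = 1716; no teachers → C(10,7) = 120; no parents → C(11,7) = 330.
Add back selections omitting two groups (i.e. drawn from a single group): C(4,7) + C(7,7) + C(6,7) = 1.
By inclusion–exclusion: 19448 − 2166 + 1 = 17283.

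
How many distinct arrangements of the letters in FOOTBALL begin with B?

1260

With the first slot taken by B, it remains to arrange the other 7 letters (FOOTALL).
Those 7 letters have L appearing twice and O appearing twice, giving (7)!/(2!·2!) = 1260.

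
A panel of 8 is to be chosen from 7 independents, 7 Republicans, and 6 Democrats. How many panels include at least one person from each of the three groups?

120393

With no constraint there are C(20,8) = 125970 possible selections.
Selections missing a whole group: no independents → C(13,8) = 1287; no Republicans → C(13,8) = 1287; no Democrats → C(14,8) = 3003.
Add back selections omitting two groups (i.e. drawn from a single group): C(7,8) + C(7,8) + C(6,8) = 0.
By inclusion–exclusion: 125970 − 5577 + 0 = 120393.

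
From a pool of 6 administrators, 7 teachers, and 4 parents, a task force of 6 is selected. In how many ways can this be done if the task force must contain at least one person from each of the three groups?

Unrestricted: C(17,6) = 12376 ways to pick any 6 of the 17.
Subtract selections that omit an entire group: no administrators → C(11,6) = 462; no teachers → C(10,6) = 210; no parents → C(13,6) = 1716.
Add back selections omitting two groups (i.e. drawn from a single group): C(6,6) + C(7,6) + C(4,6) = 8.
By inclusion–exclusion: 12376 − 2388 + 8 = 9996.

9996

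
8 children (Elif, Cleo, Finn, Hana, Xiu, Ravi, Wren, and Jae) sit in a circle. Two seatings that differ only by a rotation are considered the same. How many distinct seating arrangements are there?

Fix one person's seat to break rotational symmetry; the remaining 7 people can be arranged in (7)! = 5040 ways.

5040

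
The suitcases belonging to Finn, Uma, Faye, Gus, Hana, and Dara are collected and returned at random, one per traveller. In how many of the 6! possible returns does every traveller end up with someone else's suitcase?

Let Aᵢ be the assignments in which traveller i gets their own suitcase. We want the size of the complement of A₁∪…∪A_6.
By inclusion–exclusion this is Σ_{j=0}^{6} (−1)^j C(6,j)·(6−j)!.
Computing: 720 − 720 + 360 − 120 + 30 − 6 + 1 = 265.

265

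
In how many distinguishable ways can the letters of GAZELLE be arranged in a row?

Letter multiplicities in GAZELLE: A×1, E×2, G×1, L×2, Z×1.
Dividing 7! = 5040 by 2!·2! = 4 for the repeated letters gives 1260.

1260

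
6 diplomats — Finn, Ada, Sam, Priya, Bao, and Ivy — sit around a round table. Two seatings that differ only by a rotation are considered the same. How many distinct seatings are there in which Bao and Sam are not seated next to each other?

All circular seatings of 6 people number (5)! = 120.
Those with Bao next to Sam: fuse the pair into one unit and seat 5 units around a circle — 2·(4)! = 48.
Subtracting, 120 − 48 = 72.

72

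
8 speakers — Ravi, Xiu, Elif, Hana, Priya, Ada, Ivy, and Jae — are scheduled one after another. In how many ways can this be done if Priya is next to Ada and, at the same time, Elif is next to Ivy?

Treat {Priya,Ada} as one block (2 orders) and {Elif,Ivy} as another (2 orders).
That leaves 6 units to arrange: 2 × 2 × 6! = 4 × 720 = 2880.

2880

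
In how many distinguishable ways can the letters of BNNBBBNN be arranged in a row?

70

The 8 letters of BNNBBBNN have repeats: B appearing 4 times and N appearing 4 times.
The number of distinct arrangements is 8!/(4!·4!) = 40320/576 = 70.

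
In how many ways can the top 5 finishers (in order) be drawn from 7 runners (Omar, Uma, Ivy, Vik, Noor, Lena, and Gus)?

This is an ordered selection of 5 from 7: P(7,5).
That gives 7 × 6 × 5 × 4 × 3 = 2520.

2520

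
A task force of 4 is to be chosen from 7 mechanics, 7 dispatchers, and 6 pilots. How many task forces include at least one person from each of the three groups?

2499

Total 4-person selections from all 20: C(20,4) = 4845.
Subtract selections that omit an entire group: no mechanics → C(13,4) = 715; no dispatchers → C(13,4) = 715; no pilots → C(14,4) = 1001.
Add back selections omitting two groups (i.e. drawn from a single group): C(7,4) + C(7,4) + C(6,4) = 85.
By inclusion–exclusion: 4845 − 2431 + 85 = 2499.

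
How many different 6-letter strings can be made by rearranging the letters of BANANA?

60

Letter multiplicities in BANANA: A×3, B×1, N×2.
The number of distinct arrangements is 6!/(3!·2!) = 720/12 = 60.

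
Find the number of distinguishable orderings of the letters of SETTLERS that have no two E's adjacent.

3780

There are 8!/(2!·2!·2!) = 5040 arrangements of SETTLERS in total.
If the two E's are adjacent, glue them into one block, leaving 7 items to arrange: (7)!/(2!·2!) = 1260 ways.
Subtracting, 5040 − 1260 = 3780 arrangements keep the E's apart.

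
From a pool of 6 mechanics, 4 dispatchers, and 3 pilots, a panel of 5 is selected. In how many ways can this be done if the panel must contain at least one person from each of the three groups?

Total 5-person selections from all 13: C(13,5) = 1287.
Selections missing a whole group: no mechanics → C(7,5) = 21; no dispatchers → C(9,5) = 126; no pilots → C(10,5) = 252.
Add back selections omitting two groups (i.e. drawn from a single group): C(6,5) + C(4,5) + C(3,5) = 6.
By inclusion–exclusion: 1287 − 399 + 6 = 894.

894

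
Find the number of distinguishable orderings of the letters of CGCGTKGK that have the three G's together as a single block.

Treat the 3 copies of G as a single block. The multiset to arrange is then {GGG, C, C, K, K, T}, 6 items in all.
That gives (6)!/(2!·2!) = 180 arrangements.

180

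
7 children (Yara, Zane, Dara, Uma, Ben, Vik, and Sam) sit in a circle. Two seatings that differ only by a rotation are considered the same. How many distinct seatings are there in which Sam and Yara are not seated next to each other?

Without the restriction there are (6)! = 720 seatings.
Those with Sam next to Yara: fuse the pair into one unit and seat 6 units around a circle — 2·(5)! = 240.
Subtracting, 720 − 240 = 480.

480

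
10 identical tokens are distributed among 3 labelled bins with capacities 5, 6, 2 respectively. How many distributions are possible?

By stars and bars, unrestricted non-negative solutions to x_1+…+x_3 = 10 number C(10+2,2) = 66.
Subtract solutions that violate a single cap (substitute x_i' = x_i − (cap_i+1)): x_1 ≥ 6 gives C(6,2) = 15; x_2 ≥ 7 gives C(5,2) = 10; x_3 ≥ 3 gives C(9,2) = 36. Together 61.
Add back pairs where two caps are both exceeded: 0 + 3 + 1 = 4.
By inclusion–exclusion the count is 66 − 61 + 4 = 9.

9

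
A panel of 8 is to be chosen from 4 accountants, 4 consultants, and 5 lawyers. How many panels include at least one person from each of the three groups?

1268

With no constraint there are C(13,8) = 1287 possible selections.
Subtract selections that omit an entire group: no accountants → C(9,8) = 9; no consultants → C(9,8) = 9; no lawyers → C(8,8) = 1.
Add back selections omitting two groups (i.e. drawn from a single group): C(4,8) + C(4,8) + C(5,8) = 0.
By inclusion–exclusion: 1287 − 19 + 0 = 1268.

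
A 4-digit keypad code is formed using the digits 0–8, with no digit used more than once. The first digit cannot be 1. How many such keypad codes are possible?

The first digit has 9−1 = 8 choices (anything except 1).
The remaining 3 digits are filled from the other 8 symbols without repetition: 8 × 7 × 6 = 336.
Total: 8 × 336 = 2688.

2688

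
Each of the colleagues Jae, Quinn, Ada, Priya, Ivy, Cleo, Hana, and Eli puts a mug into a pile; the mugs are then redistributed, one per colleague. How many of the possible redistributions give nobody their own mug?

Count assignments avoiding every fixed point. For any j of the 8 colleagues fixed to their own mug, the other 8−j can be arranged in (8−j)! ways.
By inclusion–exclusion this is Σ_{j=0}^{8} (−1)^j C(8,j)·(8−j)!.
Computing: 40320 − 40320 + 20160 − 6720 + 1680 − 336 + 56 − 8 + 1 = 14833.

14833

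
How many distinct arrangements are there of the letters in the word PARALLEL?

3360

PARALLEL has 8 letters with A appearing twice and L appearing 3 times.
The number of distinct arrangements is 8!/(3!·2!) = 40320/12 = 3360.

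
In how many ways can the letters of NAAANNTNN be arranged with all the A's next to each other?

Treat the 3 copies of A as a single block. The multiset to arrange is then {AAA, N, N, N, N, N, T}, 7 items in all.
That gives (7)!/(5!) = 42 arrangements.

42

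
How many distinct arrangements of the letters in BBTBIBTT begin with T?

With the first slot taken by T, it remains to arrange the other 7 letters (BBBIBTT).
Those 7 letters have B appearing 4 times and T appearing twice, giving (7)!/(4!·2!) = 105.

105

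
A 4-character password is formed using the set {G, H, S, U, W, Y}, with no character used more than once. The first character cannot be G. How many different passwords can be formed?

The first character has 6−1 = 5 choices (anything except G).
The remaining 3 characters are filled from the other 5 symbols without repetition: 5 × 4 × 3 = 60.
Total: 5 × 60 = 300.

300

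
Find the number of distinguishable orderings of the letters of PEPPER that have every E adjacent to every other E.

Treat the 2 copies of E as a single block. The multiset to arrange is then {EE, P, P, P, R}, 5 items in all.
That gives (5)!/(3!) = 20 arrangements.

20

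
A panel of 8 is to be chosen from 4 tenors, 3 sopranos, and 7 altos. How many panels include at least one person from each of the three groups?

Unrestricted: C(14,8) = 3003 ways to pick any 8 of the 14.
Selections missing a whole group: no tenors → C(10,8) = 45; no sopranos → C(11,8) = 165; no altos → C(7,8) = 0.
Add back selections omitting two groups (i.e. drawn from a single group): C(4,8) + C(3,8) + C(7,8) = 0.
By inclusion–exclusion: 3003 − 210 + 0 = 2793.

2793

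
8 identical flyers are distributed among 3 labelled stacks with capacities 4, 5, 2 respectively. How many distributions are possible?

9

Without the upper bounds there are C(10,2) = 45 ways to split 8 among 3 stacks.
Subtract solutions that violate a single cap (substitute x_i' = x_i − (cap_i+1)): x_1 ≥ 5 gives C(5,2) = 10; x_2 ≥ 6 gives C(4,2) = 6; x_3 ≥ 3 gives C(7,2) = 21. Together 37.
Add back pairs where two caps are both exceeded: 0 + 1 + 0 = 1.
By inclusion–exclusion the count is 45 − 37 + 1 = 9.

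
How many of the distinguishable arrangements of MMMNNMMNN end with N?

With the last slot taken by N, it remains to arrange the other 8 letters (MMMNMMNN).
Those 8 letters have M appearing 5 times and N appearing 3 times, giving (8)!/(5!·3!) = 56.

56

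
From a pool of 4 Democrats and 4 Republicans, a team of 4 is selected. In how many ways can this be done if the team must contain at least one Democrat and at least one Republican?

68

Total 4-person selections from all 8: C(8,4) = 70.
Subtract selections that omit an entire group: no Democrats → C(4,4) = 1; no Republicans → C(4,4) = 1.
Both groups omitted at once is impossible, so 70 − 2 = 68.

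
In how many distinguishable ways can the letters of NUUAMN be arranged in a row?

Letter multiplicities in NUUAMN: A×1, M×1, N×2, U×2.
Dividing 6! = 720 by 2!·2! = 4 for the repeated letters gives 180.

180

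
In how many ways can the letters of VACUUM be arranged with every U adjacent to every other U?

120

Treat the 2 copies of U as a single block. The multiset to arrange is then {UU, A, C, M, V}, 5 items in all.
All 5 items are distinct, so there are (5)! = 120 arrangements.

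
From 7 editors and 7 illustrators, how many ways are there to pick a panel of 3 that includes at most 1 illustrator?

182

Split by how many illustrators are chosen (0 through 1).
Sum: C(7,0)·C(7,3) + C(7,1)·C(7,2) = 35 + 147 = 182.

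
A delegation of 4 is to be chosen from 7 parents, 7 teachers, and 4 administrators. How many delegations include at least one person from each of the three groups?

1470

With no constraint there are C(18,4) = 3060 possible selections.
Subtract selections that omit an entire group: no parents → C(11,4) = 330; no teachers → C(11,4) = 330; no administrators → C(14,4) = 1001.
Add back selections omitting two groups (i.e. drawn from a single group): C(7,4) + C(7,4) + C(4,4) = 71.
By inclusion–exclusion: 3060 − 1661 + 71 = 1470.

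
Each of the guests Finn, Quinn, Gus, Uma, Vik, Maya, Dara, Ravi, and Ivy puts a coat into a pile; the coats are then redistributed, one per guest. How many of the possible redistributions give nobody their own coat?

133496

Count assignments avoiding every fixed point. For any j of the 9 guests fixed to their own coat, the other 9−j can be arranged in (9−j)! ways.
By inclusion–exclusion this is Σ_{j=0}^{9} (−1)^j C(9,j)·(9−j)!.
Computing: 362880 − 362880 + 181440 − 60480 + 15120 − 3024 + 504 − 72 + 9 − 1 = 133496.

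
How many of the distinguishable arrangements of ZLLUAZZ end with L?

With the last slot taken by L, it remains to arrange the other 6 letters (ZLUAZZ).
Those 6 letters have Z appearing 3 times, giving (6)!/(3!) = 120.

120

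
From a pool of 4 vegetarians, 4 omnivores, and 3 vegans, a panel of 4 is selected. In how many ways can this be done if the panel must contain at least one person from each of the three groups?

192

With no constraint there are C(11,4) = 330 possible selections.
Selections missing a whole group: no vegetarians → C(7,4) = 35; no omnivores → C(7,4) = 35; no vegans → C(8,4) = 70.
Add back selections omitting two groups (i.e. drawn from a single group): C(4,4) + C(4,4) + C(3,4) = 2.
By inclusion–exclusion: 330 − 140 + 2 = 192.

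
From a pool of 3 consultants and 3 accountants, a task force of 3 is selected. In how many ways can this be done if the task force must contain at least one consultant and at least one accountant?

Total 3-person selections from all 6: C(6,3) = 20.
Subtract selections that omit an entire group: no consultants → C(3,3) = 1; no accountants → C(3,3) = 1.
Both groups omitted at once is impossible, so 20 − 2 = 18.

18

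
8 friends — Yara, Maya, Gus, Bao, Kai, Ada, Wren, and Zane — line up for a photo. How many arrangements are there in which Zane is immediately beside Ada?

Treat {Zane, Ada} as a single unit. There are 7 units to order, and the pair itself can be ordered 2 ways.
That gives 2 × 7! = 2 × 5040 = 10080.

10080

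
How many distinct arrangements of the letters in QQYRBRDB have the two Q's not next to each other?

3780

There are 8!/(2!·2!·2!) = 5040 arrangements of QQYRBRDB in total.
If the two Q's are adjacent, glue them into one block, leaving 7 items to arrange: (7)!/(2!·2!) = 1260 ways.
Subtracting, 5040 − 1260 = 3780 arrangements keep the Q's apart.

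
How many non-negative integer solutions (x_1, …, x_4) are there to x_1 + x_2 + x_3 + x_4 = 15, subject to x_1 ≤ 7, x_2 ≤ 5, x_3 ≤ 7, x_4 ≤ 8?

Ignoring the caps, the number of non-negative solutions to x_1+…+x_4 = 15 is C(18,3) = 816.
Subtract solutions that violate a single cap (substitute x_i' = x_i − (cap_i+1)): x_1 ≥ 8 gives C(10,3) = 120; x_2 ≥ 6 gives C(12,3) = 220; x_3 ≥ 8 gives C(10,3) = 120; x_4 ≥ 9 gives C(9,3) = 84. Together 544.
Add back pairs where two caps are both exceeded: 4 + 0 + 0 + 4 + 1 + 0 = 9.
By inclusion–exclusion the count is 816 − 544 + 9 = 281.

281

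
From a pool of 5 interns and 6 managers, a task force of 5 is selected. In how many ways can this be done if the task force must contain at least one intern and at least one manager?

Unrestricted: C(11,5) = 462 ways to pick any 5 of the 11.
Selections missing a whole group: no interns → C(6,5) = 6; no managers → C(5,5) = 1.
Both groups omitted at once is impossible, so 462 − 7 = 455.

455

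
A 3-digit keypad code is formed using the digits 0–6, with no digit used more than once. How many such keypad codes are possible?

This is a permutation of 3 out of 7: P(7,3) = 7!/4!.
That product is 7 × 6 × 5 = 210.

210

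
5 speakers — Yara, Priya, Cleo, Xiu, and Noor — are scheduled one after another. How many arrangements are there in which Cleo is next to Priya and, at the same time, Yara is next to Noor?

24

Treat {Cleo,Priya} as one block (2 orders) and {Yara,Noor} as another (2 orders).
That leaves 3 units to arrange: 2 × 2 × 3! = 4 × 6 = 24.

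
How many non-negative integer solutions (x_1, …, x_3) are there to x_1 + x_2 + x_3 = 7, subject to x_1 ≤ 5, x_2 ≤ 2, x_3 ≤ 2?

6

By stars and bars, unrestricted non-negative solutions to x_1+…+x_3 = 7 number C(7+2,2) = 36.
Subtract solutions that violate a single cap (substitute x_i' = x_i − (cap_i+1)): x_1 ≥ 6 gives C(3,2) = 3; x_2 ≥ 3 gives C(6,2) = 15; x_3 ≥ 3 gives C(6,2) = 15. Together 33.
Add back pairs where two caps are both exceeded: 0 + 0 + 3 = 3.
By inclusion–exclusion the count is 36 − 33 + 3 = 6.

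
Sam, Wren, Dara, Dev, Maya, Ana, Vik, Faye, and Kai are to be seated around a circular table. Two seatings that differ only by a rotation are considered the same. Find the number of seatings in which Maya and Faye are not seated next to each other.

All circular seatings of 9 people number (8)! = 40320.
Those with Maya next to Faye: fuse the pair into one unit and seat 8 units around a circle — 2·(7)! = 10080.
Subtracting, 40320 − 10080 = 30240.

30240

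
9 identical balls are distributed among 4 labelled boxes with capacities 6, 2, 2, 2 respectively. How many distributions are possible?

Without the upper bounds there are C(12,3) = 220 ways to split 9 among 4 boxes.
Subtract solutions that violate a single cap (substitute x_i' = x_i − (cap_i+1)): x_1 ≥ 7 gives C(5,3) = 10; x_2 ≥ 3 gives C(9,3) = 84; x_3 ≥ 3 gives C(9,3) = 84; x_4 ≥ 3 gives C(9,3) = 84. Together 262.
Add back pairs where two caps are both exceeded: 0 + 0 + 0 + 20 + 20 + 20 = 60.
Subtract triples: 0 + 0 + 0 + 1 = 1.
By inclusion–exclusion the count is 220 − 262 + 60 − 1 = 17.

17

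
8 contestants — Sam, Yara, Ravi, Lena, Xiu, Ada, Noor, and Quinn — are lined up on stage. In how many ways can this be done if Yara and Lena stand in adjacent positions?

Glue Yara and Lena into one block (2 internal orders), leaving 7 units to arrange in a row.
That gives 2 × 7! = 2 × 5040 = 10080.

10080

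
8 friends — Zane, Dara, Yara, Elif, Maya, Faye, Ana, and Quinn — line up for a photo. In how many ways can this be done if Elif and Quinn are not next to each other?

30240

There are 8! = 40320 arrangements in all. If Elif and Quinn are adjacent, merging them into one block gives 2·(7)! = 10080 arrangements.
So 40320 − 10080 = 30240 arrangements keep them apart.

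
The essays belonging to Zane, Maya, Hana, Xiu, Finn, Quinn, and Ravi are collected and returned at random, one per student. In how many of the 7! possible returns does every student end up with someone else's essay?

Let Aᵢ be the assignments in which student i gets their own essay. We want the size of the complement of A₁∪…∪A_7.
By inclusion–exclusion this is Σ_{j=0}^{7} (−1)^j C(7,j)·(7−j)!.
Computing: 5040 − 5040 + 2520 − 840 + 210 − 42 + 7 − 1 = 1854.

1854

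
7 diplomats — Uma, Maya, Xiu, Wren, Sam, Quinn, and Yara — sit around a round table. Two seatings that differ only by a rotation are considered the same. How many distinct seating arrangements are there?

720

Around a circle, 7 distinct people have 7!/7 = (6)! = 720 rotationally distinct seatings.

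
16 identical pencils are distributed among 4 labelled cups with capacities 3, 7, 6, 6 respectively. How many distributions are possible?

74

By stars and bars, unrestricted non-negative solutions to x_1+…+x_4 = 16 number C(16+3,3) = 969.
Subtract solutions that violate a single cap (substitute x_i' = x_i − (cap_i+1)): x_1 ≥ 4 gives C(15,3) = 455; x_2 ≥ 8 gives C(11,3) = 165; x_3 ≥ 7 gives C(12,3) = 220; x_4 ≥ 7 gives C(12,3) = 220. Together 1060.
Add back pairs where two caps are both exceeded: 35 + 56 + 56 + 4 + 4 + 10 = 165.
By inclusion–exclusion the count is 969 − 1060 + 165 = 74.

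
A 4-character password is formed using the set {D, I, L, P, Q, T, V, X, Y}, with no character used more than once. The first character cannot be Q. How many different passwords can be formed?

The first character has 9−1 = 8 choices (anything except Q).
The remaining 3 characters are filled from the other 8 symbols without repetition: 8 × 7 × 6 = 336.
Total: 8 × 336 = 2688.

2688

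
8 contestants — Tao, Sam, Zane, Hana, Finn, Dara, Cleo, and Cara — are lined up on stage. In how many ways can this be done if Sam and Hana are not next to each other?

30240

There are 8! = 40320 arrangements in all. If Sam and Hana are adjacent, merging them into one block gives 2·(7)! = 10080 arrangements.
Complementary counting: 40320 − 10080 = 30240.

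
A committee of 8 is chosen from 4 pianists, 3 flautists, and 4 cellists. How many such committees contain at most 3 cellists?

130

Split by how many cellists are chosen (0 through 3).
Sum: C(4,0)·C(7,8) + C(4,1)·C(7,7) + C(4,2)·C(7,6) + C(4,3)·C(7,5) = 0 + 4 + 42 + 84 = 130.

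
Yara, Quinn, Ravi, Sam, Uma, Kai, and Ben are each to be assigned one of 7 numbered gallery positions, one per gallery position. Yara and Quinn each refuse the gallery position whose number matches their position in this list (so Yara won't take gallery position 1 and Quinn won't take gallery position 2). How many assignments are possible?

Let Aᵢ (for i ∈ {1, 2}) be the placements that put person i in their forbidden gallery position. Any j of these fix j positions, leaving (7−j)! ways to fill the rest, and there are C(2,j) ways to pick which j.
By inclusion–exclusion, the number of valid placements is Σ_{j=0}^{2} (−1)^j C(2,j)·(7−j)!.
Computing: 5040 − 1440 + 120 = 3720.

3720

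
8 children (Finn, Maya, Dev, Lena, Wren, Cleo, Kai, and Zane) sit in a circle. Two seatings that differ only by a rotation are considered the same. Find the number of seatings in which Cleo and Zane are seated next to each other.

Glue Cleo and Zane into a block (2 internal orders). Seating 7 units around a circle gives (6)! arrangements.
So 2 × (6)! = 2 × 720 = 1440.

1440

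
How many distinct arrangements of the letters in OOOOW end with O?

Fix O in the last position and arrange the remaining 4 letters.
Those 4 letters have O appearing 3 times, giving (4)!/(3!) = 4.

4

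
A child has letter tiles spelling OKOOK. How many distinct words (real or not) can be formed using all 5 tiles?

10

The 5 letters of OKOOK have repeats: K appearing twice and O appearing 3 times.
The number of distinct arrangements is 5!/(3!·2!) = 120/12 = 10.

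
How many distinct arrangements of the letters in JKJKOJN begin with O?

60

Fix O in the first position and arrange the remaining 6 letters.
Those 6 letters have J appearing 3 times and K appearing twice, giving (6)!/(3!·2!) = 60.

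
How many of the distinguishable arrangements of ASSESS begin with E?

Fix E in the first position and arrange the remaining 5 letters.
Those 5 letters have S appearing 4 times, giving (5)!/(4!) = 5.

5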